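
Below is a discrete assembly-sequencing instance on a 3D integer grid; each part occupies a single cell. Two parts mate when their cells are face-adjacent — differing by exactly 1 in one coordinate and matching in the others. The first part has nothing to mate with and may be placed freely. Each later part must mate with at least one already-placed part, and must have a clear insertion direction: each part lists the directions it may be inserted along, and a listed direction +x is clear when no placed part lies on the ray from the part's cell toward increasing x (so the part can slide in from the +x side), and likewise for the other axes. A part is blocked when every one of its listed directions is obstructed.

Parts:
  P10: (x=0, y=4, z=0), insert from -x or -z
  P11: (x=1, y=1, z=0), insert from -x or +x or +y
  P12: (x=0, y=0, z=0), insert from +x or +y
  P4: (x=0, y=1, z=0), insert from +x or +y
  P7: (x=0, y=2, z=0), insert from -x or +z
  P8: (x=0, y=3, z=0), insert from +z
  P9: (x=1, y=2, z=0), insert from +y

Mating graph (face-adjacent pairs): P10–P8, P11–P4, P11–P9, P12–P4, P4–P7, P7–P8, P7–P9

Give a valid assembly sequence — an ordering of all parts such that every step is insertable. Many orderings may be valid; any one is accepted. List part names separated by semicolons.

1. P12@(0, 0, 0) [+x clear] — {P12}
2. P4@(0, 1, 0) [+x clear] — {P12, P4}
3. P11@(1, 1, 0) [+x clear] — {P11, P12, P4}
4. P7@(0, 2, 0) [-x clear] — {P11, P12, P4, P7}
5. P8@(0, 3, 0) [+z clear] — {P11, P12, P4, P7, P8}
6. P10@(0, 4, 0) [-x clear] — {P10, P11, P12, P4, P7, P8}
7. P9@(1, 2, 0) [+y clear] — {P10, P11, P12, P4, P7, P8, P9}

P12; P4; P11; P7; P8; P10; P9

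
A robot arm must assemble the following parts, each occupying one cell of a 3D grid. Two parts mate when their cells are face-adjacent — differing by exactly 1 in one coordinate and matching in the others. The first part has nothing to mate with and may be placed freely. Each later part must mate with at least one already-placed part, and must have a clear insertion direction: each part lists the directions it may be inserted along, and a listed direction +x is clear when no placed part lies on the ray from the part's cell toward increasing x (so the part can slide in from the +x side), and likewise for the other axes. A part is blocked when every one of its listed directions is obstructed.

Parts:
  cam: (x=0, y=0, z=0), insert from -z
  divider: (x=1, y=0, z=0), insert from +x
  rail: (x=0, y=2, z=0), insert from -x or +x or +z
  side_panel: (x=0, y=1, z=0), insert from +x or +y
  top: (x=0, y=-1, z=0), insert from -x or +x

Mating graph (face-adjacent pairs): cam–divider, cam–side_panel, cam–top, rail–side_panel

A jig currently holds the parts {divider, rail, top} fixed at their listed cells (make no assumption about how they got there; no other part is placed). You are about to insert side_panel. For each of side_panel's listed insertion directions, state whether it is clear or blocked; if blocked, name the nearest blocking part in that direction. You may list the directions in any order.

+x: ray from side_panel(0, 1, 0) has no placed part ⇒ clear
+y: nearest on ray is rail@(0, 2, 0) ⇒ blocked

+x: clear; +y: blocked by rail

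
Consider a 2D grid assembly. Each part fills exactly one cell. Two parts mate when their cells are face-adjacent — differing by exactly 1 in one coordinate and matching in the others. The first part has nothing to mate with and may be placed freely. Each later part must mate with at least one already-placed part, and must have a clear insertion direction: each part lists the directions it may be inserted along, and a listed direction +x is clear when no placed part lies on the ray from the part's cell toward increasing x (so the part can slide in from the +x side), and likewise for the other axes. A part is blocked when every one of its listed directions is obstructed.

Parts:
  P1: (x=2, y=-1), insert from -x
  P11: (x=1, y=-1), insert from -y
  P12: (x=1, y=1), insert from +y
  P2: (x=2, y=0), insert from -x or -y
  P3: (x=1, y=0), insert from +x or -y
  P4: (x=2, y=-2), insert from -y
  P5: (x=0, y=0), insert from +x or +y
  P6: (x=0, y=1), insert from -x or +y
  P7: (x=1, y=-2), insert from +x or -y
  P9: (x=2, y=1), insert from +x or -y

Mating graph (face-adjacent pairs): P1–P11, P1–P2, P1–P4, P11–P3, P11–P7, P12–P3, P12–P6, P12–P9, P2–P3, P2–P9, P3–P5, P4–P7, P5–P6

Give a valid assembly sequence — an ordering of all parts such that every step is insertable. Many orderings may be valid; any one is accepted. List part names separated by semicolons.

1. P4@(2, -2) [-y clear] — {P4}
2. P1@(2, -1) [-x clear] — {P1, P4}
3. P2@(2, 0) [-x clear] — {P1, P2, P4}
4. P9@(2, 1) [+x clear] — {P1, P2, P4, P9}
5. P12@(1, 1) [+y clear] — {P1, P12, P2, P4, P9}
6. P3@(1, 0) [-y clear] — {P1, P12, P2, P3, P4, P9}
7. P11@(1, -1) [-y clear] — {P1, P11, P12, P2, P3, P4, P9}
8. P7@(1, -2) [-y clear] — {P1, P11, P12, P2, P3, P4, P7, P9}
9. P5@(0, 0) [+y clear] — {P1, P11, P12, P2, P3, P4, P5, P7, P9}
10. P6@(0, 1) [-x clear] — {P1, P11, P12, P2, P3, P4, P5, P6, P7, P9}

P4; P1; P2; P9; P12; P3; P11; P7; P5; P6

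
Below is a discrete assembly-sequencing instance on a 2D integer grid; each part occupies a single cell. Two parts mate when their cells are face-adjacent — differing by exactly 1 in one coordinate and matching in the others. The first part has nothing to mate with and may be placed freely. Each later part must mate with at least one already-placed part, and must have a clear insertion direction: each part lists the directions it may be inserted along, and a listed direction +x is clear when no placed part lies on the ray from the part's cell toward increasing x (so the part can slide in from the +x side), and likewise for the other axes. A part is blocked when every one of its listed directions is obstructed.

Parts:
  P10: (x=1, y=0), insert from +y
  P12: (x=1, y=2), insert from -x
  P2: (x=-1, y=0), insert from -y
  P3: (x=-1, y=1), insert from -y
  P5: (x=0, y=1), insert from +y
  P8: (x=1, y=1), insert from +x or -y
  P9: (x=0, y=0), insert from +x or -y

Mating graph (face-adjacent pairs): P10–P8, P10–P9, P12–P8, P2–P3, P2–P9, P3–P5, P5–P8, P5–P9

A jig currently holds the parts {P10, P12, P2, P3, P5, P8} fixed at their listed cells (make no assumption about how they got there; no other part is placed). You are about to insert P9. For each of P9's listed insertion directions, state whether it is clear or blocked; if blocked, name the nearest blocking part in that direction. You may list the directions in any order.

+x: nearest on ray is P10@(1, 0) ⇒ blocked
-y: ray from P9(0, 0) has no placed part ⇒ clear

+x: blocked by P10; -y: clear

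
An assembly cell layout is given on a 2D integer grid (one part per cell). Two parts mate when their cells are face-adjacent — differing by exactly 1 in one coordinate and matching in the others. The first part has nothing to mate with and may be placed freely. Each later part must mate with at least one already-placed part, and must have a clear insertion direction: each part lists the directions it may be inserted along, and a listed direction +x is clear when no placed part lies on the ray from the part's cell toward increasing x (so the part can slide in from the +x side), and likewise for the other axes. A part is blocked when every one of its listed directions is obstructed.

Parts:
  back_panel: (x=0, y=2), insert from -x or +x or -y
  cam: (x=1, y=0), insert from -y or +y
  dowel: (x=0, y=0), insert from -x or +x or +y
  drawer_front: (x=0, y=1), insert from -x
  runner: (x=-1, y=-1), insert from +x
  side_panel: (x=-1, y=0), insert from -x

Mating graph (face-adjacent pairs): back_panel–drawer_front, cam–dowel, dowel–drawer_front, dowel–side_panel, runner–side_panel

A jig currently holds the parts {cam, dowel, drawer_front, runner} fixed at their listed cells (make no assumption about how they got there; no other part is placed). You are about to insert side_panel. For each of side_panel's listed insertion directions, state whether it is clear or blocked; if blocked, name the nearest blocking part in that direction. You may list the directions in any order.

-x: ray from side_panel(-1, 0) has no placed part ⇒ clear

-x: clear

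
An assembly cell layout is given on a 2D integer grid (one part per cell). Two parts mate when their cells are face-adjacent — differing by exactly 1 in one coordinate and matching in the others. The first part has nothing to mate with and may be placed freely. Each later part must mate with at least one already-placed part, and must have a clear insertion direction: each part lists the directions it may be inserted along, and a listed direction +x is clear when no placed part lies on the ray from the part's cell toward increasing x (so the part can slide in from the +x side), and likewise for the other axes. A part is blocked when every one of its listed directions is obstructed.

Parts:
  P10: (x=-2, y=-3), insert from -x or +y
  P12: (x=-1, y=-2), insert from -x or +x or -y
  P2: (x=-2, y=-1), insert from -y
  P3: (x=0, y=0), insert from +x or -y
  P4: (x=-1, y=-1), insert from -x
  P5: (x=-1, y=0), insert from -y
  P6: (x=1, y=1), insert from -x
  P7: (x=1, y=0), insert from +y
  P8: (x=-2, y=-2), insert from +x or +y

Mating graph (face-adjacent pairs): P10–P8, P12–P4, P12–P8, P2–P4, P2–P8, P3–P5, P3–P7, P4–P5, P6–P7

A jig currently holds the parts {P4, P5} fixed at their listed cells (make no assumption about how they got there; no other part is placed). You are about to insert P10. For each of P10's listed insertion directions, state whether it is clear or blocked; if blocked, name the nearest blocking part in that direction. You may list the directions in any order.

-x: ray from P10(-2, -3) has no placed part ⇒ clear
+y: ray from P10(-2, -3) has no placed part ⇒ clear

+y: clear; -x: clear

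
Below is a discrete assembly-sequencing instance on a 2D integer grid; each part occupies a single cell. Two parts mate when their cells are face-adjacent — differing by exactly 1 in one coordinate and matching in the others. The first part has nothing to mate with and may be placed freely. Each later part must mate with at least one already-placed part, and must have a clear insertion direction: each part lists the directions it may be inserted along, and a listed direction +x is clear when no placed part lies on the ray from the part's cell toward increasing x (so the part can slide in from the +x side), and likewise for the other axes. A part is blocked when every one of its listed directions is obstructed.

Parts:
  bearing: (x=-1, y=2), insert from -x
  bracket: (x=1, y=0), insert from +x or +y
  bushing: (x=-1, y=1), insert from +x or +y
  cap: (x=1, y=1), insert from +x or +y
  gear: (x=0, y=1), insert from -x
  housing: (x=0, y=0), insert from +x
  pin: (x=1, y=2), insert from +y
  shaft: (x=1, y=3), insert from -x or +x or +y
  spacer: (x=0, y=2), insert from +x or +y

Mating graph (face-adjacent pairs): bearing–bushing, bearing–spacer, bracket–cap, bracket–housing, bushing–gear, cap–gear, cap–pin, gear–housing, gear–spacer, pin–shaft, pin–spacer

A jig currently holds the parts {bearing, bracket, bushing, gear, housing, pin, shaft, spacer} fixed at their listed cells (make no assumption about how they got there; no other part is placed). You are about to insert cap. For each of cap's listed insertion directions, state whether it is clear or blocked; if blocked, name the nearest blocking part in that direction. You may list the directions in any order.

+x: clear; +y: blocked by pin

+x: ray from cap(1, 1) has no placed part ⇒ clear
+y: nearest on ray is pin@(1, 2) ⇒ blocked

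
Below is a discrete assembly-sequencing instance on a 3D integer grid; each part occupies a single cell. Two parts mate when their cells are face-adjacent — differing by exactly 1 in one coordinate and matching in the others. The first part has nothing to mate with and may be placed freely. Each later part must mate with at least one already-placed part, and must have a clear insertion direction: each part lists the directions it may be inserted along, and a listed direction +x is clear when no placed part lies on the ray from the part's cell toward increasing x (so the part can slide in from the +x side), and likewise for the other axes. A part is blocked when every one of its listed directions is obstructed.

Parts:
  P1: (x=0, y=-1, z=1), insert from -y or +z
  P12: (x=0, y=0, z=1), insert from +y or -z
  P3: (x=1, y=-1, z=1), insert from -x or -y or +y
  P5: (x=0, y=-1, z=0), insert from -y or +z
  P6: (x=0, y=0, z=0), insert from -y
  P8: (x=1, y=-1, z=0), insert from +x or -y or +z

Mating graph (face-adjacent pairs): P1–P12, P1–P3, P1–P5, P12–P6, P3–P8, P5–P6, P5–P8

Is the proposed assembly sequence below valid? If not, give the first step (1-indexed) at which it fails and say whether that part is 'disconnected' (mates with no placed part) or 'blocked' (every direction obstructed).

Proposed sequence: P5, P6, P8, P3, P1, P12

Invalid at step 2 (blocked)

1. P5@(0, -1, 0) [-y clear] — {P5}
2. P6@(0, 0, 0) — -y all obstructed ⇒ blocked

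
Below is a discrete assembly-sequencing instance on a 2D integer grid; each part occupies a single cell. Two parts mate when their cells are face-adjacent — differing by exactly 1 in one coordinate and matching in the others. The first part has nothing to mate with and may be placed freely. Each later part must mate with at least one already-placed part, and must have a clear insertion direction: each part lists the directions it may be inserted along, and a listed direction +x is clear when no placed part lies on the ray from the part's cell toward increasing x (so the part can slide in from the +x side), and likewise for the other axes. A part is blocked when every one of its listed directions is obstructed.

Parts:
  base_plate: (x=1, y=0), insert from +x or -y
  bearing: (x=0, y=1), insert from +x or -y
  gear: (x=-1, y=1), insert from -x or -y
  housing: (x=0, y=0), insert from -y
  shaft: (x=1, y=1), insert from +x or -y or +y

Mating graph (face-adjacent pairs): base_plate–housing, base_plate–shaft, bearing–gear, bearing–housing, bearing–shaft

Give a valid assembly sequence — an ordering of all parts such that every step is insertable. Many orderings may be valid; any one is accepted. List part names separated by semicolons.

shaft; bearing; gear; housing; base_plate

1. shaft@(1, 1) [+x clear] — {shaft}
2. bearing@(0, 1) [-y clear] — {bearing, shaft}
3. gear@(-1, 1) [-x clear] — {bearing, gear, shaft}
4. housing@(0, 0) [-y clear] — {bearing, gear, housing, shaft}
5. base_plate@(1, 0) [+x clear] — {base_plate, bearing, gear, housing, shaft}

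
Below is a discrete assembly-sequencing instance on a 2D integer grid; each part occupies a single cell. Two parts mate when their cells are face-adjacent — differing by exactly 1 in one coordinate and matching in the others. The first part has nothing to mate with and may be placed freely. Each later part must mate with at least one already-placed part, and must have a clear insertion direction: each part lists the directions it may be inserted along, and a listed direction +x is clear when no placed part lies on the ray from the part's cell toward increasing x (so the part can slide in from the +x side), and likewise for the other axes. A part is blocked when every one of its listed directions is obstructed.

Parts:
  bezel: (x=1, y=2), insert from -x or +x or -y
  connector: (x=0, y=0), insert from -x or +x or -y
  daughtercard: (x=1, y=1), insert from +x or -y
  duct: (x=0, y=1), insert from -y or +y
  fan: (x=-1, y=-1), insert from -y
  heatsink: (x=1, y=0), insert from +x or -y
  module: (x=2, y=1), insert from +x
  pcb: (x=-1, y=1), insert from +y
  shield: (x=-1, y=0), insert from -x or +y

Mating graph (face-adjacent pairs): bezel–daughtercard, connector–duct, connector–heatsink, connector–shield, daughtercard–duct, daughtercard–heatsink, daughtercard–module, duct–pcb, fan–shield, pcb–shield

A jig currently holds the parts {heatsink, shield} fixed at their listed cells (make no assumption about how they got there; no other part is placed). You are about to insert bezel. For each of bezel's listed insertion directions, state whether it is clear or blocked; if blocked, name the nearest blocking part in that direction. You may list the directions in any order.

-x: ray from bezel(1, 2) has no placed part ⇒ clear
+x: ray from bezel(1, 2) has no placed part ⇒ clear
-y: nearest on ray is heatsink@(1, 0) ⇒ blocked

+x: clear; -x: clear; -y: blocked by heatsink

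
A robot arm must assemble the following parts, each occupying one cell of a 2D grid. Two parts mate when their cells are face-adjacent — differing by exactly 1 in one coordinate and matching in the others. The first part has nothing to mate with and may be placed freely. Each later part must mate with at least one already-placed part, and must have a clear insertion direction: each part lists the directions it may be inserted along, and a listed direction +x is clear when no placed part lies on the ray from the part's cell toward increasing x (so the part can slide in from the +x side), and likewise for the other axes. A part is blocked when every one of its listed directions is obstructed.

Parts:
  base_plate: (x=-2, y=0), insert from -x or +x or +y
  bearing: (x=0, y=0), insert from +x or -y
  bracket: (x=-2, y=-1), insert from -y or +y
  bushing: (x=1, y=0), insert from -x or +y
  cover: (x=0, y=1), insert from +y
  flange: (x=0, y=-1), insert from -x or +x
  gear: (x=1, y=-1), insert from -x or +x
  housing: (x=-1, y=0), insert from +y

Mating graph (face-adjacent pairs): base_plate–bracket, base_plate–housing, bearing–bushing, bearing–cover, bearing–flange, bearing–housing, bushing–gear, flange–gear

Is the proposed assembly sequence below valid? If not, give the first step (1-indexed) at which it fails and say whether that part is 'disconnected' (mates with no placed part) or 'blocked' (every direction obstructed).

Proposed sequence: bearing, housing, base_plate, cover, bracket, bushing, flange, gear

Valid

1. bearing@(0, 0) [+x clear] — {bearing}
2. housing@(-1, 0) [+y clear] — {bearing, housing}
3. base_plate@(-2, 0) [-x clear] — {base_plate, bearing, housing}
4. cover@(0, 1) [+y clear] — {base_plate, bearing, cover, housing}
5. bracket@(-2, -1) [-y clear] — {base_plate, bearing, bracket, cover, housing}
6. bushing@(1, 0) [+y clear] — {base_plate, bearing, bracket, bushing, cover, housing}
7. flange@(0, -1) [+x clear] — {base_plate, bearing, bracket, bushing, cover, flange, housing}
8. gear@(1, -1) [+x clear] — {base_plate, bearing, bracket, bushing, cover, flange, gear, housing}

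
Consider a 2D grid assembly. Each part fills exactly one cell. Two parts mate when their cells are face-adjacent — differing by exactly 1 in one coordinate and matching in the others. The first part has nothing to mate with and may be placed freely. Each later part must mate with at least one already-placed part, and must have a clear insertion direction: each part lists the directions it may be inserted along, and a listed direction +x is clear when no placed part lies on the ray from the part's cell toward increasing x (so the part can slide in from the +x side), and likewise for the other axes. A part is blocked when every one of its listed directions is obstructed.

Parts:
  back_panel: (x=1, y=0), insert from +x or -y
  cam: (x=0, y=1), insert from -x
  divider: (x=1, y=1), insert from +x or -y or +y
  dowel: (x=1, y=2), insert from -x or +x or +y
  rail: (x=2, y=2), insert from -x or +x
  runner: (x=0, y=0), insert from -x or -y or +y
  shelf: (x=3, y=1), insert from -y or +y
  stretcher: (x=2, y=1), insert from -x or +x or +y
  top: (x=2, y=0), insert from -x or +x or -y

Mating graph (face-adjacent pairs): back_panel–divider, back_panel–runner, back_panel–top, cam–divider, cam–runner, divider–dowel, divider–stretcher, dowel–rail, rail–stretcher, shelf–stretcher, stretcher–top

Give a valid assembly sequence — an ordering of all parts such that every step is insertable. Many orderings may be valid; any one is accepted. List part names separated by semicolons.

shelf; stretcher; top; back_panel; rail; runner; cam; divider; dowel

1. shelf@(3, 1) [-y clear] — {shelf}
2. stretcher@(2, 1) [-x clear] — {shelf, stretcher}
3. top@(2, 0) [-x clear] — {shelf, stretcher, top}
4. back_panel@(1, 0) [-y clear] — {back_panel, shelf, stretcher, top}
5. rail@(2, 2) [-x clear] — {back_panel, rail, shelf, stretcher, top}
6. runner@(0, 0) [-x clear] — {back_panel, rail, runner, shelf, stretcher, top}
7. cam@(0, 1) [-x clear] — {back_panel, cam, rail, runner, shelf, stretcher, top}
8. divider@(1, 1) [+y clear] — {back_panel, cam, divider, rail, runner, shelf, stretcher, top}
9. dowel@(1, 2) [-x clear] — {back_panel, cam, divider, dowel, rail, runner, shelf, stretcher, top}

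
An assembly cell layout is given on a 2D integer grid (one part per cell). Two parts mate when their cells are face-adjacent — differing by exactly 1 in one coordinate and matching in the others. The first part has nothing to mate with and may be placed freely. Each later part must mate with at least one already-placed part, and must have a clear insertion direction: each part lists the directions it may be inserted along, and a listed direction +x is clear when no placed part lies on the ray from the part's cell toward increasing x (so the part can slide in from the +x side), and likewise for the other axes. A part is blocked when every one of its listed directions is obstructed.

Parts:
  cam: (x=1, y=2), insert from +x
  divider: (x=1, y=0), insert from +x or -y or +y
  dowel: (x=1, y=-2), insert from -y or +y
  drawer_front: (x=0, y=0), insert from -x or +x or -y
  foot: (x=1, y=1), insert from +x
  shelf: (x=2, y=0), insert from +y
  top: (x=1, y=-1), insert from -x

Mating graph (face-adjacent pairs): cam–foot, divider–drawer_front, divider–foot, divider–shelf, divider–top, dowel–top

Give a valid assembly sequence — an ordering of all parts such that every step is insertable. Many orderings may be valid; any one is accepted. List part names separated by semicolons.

1. shelf@(2, 0) [+y clear] — {shelf}
2. divider@(1, 0) [-y clear] — {divider, shelf}
3. top@(1, -1) [-x clear] — {divider, shelf, top}
4. drawer_front@(0, 0) [-x clear] — {divider, drawer_front, shelf, top}
5. foot@(1, 1) [+x clear] — {divider, drawer_front, foot, shelf, top}
6. cam@(1, 2) [+x clear] — {cam, divider, drawer_front, foot, shelf, top}
7. dowel@(1, -2) [-y clear] — {cam, divider, dowel, drawer_front, foot, shelf, top}

shelf; divider; top; drawer_front; foot; cam; dowel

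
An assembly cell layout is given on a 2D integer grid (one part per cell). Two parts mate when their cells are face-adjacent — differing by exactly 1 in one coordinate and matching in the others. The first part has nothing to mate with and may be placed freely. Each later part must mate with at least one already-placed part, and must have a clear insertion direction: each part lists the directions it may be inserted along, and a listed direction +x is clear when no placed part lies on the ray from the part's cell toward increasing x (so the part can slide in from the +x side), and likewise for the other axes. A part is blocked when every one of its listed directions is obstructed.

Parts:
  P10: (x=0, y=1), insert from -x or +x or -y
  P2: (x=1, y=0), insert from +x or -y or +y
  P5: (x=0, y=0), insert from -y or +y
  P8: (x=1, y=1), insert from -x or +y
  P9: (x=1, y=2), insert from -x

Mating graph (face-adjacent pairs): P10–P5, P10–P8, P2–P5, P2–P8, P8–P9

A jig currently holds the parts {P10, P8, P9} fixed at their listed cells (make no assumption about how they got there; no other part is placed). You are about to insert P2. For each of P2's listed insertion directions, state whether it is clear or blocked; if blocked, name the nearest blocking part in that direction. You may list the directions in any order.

+x: ray from P2(1, 0) has no placed part ⇒ clear
-y: ray from P2(1, 0) has no placed part ⇒ clear
+y: nearest on ray is P8@(1, 1) ⇒ blocked

+x: clear; +y: blocked by P8; -y: clear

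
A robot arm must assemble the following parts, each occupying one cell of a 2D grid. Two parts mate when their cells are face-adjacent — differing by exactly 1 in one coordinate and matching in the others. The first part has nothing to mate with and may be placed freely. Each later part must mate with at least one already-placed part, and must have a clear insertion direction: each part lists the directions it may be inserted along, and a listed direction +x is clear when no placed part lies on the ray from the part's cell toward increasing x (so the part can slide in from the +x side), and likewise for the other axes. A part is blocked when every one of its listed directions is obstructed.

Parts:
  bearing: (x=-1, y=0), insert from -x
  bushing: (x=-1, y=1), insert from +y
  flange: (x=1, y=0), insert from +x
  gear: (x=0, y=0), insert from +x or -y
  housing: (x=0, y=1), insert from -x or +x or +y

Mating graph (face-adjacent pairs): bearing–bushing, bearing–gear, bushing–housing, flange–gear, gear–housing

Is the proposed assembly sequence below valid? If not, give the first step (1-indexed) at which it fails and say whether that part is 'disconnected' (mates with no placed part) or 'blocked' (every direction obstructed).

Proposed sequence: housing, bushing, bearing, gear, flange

1. housing@(0, 1) [-x clear] — {housing}
2. bushing@(-1, 1) [+y clear] — {bushing, housing}
3. bearing@(-1, 0) [-x clear] — {bearing, bushing, housing}
4. gear@(0, 0) [+x clear] — {bearing, bushing, gear, housing}
5. flange@(1, 0) [+x clear] — {bearing, bushing, flange, gear, housing}

Valid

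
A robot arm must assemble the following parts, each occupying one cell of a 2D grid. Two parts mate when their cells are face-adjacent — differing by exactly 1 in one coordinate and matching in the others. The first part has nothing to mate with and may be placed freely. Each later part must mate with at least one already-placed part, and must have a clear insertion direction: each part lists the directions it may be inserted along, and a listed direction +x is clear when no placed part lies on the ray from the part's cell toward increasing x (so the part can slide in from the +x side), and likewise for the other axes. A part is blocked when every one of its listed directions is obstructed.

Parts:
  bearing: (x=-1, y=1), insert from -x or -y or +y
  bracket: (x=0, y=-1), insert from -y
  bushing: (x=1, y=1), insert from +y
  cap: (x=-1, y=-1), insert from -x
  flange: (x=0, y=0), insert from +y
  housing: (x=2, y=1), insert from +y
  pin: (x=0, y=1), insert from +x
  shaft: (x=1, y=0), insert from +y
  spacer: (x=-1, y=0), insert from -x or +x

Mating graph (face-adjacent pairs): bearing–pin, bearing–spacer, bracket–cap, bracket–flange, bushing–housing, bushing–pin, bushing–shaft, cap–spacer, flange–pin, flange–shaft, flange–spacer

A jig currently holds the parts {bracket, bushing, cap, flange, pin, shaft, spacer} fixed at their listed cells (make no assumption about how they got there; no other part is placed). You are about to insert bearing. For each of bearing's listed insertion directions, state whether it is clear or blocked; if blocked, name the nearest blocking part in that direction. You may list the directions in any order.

-x: ray from bearing(-1, 1) has no placed part ⇒ clear
-y: nearest on ray is spacer@(-1, 0) ⇒ blocked
+y: ray from bearing(-1, 1) has no placed part ⇒ clear

+y: clear; -x: clear; -y: blocked by spacer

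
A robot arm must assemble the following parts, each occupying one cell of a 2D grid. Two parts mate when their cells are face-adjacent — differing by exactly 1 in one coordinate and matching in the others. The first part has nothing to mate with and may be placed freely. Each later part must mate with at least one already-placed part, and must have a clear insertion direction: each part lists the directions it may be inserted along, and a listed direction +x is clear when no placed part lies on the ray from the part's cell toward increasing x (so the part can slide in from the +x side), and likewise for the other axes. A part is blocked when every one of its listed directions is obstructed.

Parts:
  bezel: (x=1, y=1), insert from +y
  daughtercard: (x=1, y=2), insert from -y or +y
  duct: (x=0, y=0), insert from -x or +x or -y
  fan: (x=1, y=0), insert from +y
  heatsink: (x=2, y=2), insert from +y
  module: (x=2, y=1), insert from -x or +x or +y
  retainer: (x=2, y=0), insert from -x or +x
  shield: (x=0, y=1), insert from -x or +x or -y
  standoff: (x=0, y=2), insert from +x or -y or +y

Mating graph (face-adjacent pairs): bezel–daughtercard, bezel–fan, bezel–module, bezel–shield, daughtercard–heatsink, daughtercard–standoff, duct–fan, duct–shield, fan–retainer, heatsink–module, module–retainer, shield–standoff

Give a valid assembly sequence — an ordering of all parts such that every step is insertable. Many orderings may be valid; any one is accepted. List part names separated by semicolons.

1. fan@(1, 0) [+y clear] — {fan}
2. bezel@(1, 1) [+y clear] — {bezel, fan}
3. module@(2, 1) [+x clear] — {bezel, fan, module}
4. shield@(0, 1) [-x clear] — {bezel, fan, module, shield}
5. retainer@(2, 0) [+x clear] — {bezel, fan, module, retainer, shield}
6. duct@(0, 0) [-x clear] — {bezel, duct, fan, module, retainer, shield}
7. heatsink@(2, 2) [+y clear] — {bezel, duct, fan, heatsink, module, retainer, shield}
8. standoff@(0, 2) [+y clear] — {bezel, duct, fan, heatsink, module, retainer, shield, standoff}
9. daughtercard@(1, 2) [+y clear] — {bezel, daughtercard, duct, fan, heatsink, module, retainer, shield, standoff}

fan; bezel; module; shield; retainer; duct; heatsink; standoff; daughtercard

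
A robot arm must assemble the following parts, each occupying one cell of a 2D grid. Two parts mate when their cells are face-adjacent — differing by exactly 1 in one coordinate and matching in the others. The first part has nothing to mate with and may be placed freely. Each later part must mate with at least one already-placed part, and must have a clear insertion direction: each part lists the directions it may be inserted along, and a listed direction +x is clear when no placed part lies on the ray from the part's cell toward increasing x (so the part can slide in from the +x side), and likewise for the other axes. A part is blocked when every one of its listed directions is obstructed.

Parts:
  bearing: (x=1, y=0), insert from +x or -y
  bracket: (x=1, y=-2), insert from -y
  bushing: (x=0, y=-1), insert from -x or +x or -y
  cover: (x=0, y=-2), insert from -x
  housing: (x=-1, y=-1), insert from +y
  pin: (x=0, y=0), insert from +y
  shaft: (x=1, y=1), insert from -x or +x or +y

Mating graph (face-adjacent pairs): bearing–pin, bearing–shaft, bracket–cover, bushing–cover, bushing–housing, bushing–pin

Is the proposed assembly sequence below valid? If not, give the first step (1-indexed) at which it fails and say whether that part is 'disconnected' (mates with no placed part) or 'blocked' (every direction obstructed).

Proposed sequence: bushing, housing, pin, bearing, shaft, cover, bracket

Valid

1. bushing@(0, -1) [-x clear] — {bushing}
2. housing@(-1, -1) [+y clear] — {bushing, housing}
3. pin@(0, 0) [+y clear] — {bushing, housing, pin}
4. bearing@(1, 0) [+x clear] — {bearing, bushing, housing, pin}
5. shaft@(1, 1) [-x clear] — {bearing, bushing, housing, pin, shaft}
6. cover@(0, -2) [-x clear] — {bearing, bushing, cover, housing, pin, shaft}
7. bracket@(1, -2) [-y clear] — {bearing, bracket, bushing, cover, housing, pin, shaft}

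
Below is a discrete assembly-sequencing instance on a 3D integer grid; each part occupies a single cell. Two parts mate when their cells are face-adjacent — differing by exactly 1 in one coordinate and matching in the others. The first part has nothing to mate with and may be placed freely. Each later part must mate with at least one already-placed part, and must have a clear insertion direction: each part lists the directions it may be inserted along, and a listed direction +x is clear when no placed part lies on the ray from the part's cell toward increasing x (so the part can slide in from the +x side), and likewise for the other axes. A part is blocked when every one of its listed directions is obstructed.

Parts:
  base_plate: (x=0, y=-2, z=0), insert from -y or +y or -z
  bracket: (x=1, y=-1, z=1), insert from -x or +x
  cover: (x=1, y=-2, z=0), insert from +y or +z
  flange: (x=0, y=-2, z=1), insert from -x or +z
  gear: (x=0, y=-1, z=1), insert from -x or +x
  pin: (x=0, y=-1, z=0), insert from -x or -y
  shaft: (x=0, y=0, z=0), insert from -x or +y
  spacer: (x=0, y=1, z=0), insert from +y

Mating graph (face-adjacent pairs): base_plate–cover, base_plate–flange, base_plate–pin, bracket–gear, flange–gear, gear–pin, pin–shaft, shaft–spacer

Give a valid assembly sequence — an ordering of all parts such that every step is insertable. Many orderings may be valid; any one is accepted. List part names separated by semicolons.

spacer; shaft; pin; base_plate; gear; bracket; flange; cover

1. spacer@(0, 1, 0) [+y clear] — {spacer}
2. shaft@(0, 0, 0) [-x clear] — {shaft, spacer}
3. pin@(0, -1, 0) [-x clear] — {pin, shaft, spacer}
4. base_plate@(0, -2, 0) [-y clear] — {base_plate, pin, shaft, spacer}
5. gear@(0, -1, 1) [-x clear] — {base_plate, gear, pin, shaft, spacer}
6. bracket@(1, -1, 1) [+x clear] — {base_plate, bracket, gear, pin, shaft, spacer}
7. flange@(0, -2, 1) [-x clear] — {base_plate, bracket, flange, gear, pin, shaft, spacer}
8. cover@(1, -2, 0) [+y clear] — {base_plate, bracket, cover, flange, gear, pin, shaft, spacer}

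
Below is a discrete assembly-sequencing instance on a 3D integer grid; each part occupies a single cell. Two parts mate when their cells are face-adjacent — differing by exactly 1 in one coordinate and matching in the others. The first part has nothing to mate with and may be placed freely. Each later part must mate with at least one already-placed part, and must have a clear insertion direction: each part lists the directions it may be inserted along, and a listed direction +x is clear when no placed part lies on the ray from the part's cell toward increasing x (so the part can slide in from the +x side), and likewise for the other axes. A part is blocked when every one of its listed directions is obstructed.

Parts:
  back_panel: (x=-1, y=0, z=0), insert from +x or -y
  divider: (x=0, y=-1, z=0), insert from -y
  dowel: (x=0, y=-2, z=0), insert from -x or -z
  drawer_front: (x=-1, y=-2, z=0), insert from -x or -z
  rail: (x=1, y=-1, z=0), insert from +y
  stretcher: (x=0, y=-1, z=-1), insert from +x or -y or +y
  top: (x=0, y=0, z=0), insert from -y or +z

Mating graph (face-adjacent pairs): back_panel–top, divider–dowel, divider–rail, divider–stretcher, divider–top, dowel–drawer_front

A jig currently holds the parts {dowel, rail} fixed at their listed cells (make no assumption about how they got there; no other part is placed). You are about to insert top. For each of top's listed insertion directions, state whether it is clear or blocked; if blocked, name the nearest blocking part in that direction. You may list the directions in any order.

+z: clear; -y: blocked by dowel

-y: nearest on ray is dowel@(0, -2, 0) ⇒ blocked
+z: ray from top(0, 0, 0) has no placed part ⇒ clear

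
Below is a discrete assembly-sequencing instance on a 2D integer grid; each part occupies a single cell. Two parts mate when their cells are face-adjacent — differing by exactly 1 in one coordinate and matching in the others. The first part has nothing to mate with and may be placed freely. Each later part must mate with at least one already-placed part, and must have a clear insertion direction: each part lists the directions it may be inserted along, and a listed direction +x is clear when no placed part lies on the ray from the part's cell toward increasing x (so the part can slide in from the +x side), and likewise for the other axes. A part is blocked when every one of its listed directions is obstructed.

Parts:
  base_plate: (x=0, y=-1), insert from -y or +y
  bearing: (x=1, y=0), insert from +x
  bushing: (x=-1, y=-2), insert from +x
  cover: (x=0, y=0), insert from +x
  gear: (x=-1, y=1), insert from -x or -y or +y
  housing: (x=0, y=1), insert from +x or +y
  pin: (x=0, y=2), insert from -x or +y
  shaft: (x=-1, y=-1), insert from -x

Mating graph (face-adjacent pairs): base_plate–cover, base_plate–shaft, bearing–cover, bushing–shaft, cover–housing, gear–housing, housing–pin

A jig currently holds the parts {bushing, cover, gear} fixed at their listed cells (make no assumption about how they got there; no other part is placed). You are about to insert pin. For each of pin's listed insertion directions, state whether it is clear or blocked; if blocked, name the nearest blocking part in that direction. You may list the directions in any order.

-x: ray from pin(0, 2) has no placed part ⇒ clear
+y: ray from pin(0, 2) has no placed part ⇒ clear

+y: clear; -x: clear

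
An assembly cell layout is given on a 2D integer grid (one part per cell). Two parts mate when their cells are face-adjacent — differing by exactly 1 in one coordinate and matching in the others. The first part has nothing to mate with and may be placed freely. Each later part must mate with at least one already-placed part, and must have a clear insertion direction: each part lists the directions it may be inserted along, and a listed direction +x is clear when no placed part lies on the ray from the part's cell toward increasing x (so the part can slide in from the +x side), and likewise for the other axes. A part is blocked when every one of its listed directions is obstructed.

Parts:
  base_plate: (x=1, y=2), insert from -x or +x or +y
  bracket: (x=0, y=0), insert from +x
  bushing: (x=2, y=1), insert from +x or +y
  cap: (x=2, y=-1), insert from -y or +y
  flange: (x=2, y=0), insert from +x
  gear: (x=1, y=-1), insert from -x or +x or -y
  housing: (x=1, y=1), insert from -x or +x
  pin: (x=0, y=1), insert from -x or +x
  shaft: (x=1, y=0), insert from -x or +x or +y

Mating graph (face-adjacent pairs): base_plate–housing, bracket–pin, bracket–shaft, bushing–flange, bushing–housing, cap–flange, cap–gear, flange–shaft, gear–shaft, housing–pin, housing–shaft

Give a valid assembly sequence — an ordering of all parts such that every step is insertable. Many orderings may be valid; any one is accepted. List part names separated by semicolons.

housing; pin; base_plate; bracket; shaft; gear; cap; flange; bushing

1. housing@(1, 1) [-x clear] — {housing}
2. pin@(0, 1) [-x clear] — {housing, pin}
3. base_plate@(1, 2) [-x clear] — {base_plate, housing, pin}
4. bracket@(0, 0) [+x clear] — {base_plate, bracket, housing, pin}
5. shaft@(1, 0) [+x clear] — {base_plate, bracket, housing, pin, shaft}
6. gear@(1, -1) [-x clear] — {base_plate, bracket, gear, housing, pin, shaft}
7. cap@(2, -1) [-y clear] — {base_plate, bracket, cap, gear, housing, pin, shaft}
8. flange@(2, 0) [+x clear] — {base_plate, bracket, cap, flange, gear, housing, pin, shaft}
9. bushing@(2, 1) [+x clear] — {base_plate, bracket, bushing, cap, flange, gear, housing, pin, shaft}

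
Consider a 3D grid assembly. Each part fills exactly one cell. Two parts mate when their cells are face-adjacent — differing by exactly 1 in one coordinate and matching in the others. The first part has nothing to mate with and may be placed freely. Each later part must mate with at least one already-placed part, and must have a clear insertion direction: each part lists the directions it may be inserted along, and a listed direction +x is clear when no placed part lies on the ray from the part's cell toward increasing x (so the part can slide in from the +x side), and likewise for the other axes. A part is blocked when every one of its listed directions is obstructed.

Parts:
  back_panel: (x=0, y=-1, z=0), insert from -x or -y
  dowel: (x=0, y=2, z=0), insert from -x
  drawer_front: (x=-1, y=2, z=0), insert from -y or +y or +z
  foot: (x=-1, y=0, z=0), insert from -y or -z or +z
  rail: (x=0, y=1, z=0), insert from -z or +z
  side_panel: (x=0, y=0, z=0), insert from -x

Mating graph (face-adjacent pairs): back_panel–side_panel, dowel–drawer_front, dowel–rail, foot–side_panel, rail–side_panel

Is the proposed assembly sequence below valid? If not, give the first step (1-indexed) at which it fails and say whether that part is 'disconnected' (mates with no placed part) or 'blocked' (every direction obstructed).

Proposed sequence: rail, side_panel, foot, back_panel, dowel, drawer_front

1. rail@(0, 1, 0) [-z clear] — {rail}
2. side_panel@(0, 0, 0) [-x clear] — {rail, side_panel}
3. foot@(-1, 0, 0) [-y clear] — {foot, rail, side_panel}
4. back_panel@(0, -1, 0) [-x clear] — {back_panel, foot, rail, side_panel}
5. dowel@(0, 2, 0) [-x clear] — {back_panel, dowel, foot, rail, side_panel}
6. drawer_front@(-1, 2, 0) [+y clear] — {back_panel, dowel, drawer_front, foot, rail, side_panel}

Valid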